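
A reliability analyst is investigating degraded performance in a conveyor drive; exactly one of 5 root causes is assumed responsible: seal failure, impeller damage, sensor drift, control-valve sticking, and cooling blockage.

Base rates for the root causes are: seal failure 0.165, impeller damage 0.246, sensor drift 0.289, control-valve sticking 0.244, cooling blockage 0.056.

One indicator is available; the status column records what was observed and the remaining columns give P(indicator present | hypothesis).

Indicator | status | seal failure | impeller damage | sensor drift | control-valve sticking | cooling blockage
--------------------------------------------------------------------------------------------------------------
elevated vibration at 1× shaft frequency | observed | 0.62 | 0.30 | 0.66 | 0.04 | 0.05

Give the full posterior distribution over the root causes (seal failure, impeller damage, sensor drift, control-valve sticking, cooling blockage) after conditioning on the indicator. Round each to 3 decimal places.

For each hypothesis, the unnormalized posterior weight is prior × likelihood:
  seal failure: 0.165 × 0.62 = 0.1023
  impeller damage: 0.246 × 0.30 = 0.0738
  sensor drift: 0.289 × 0.66 = 0.19074
  control-valve sticking: 0.244 × 0.04 = 0.00976
  cooling blockage: 0.056 × 0.05 = 0.0028
Normalizing constant Z = 0.1023 + 0.0738 + 0.19074 + 0.00976 + 0.0028 = 0.3794.
P(seal failure | evidence) = 0.1023 / 0.3794 ≈ 0.270
P(impeller damage | evidence) = 0.0738 / 0.3794 ≈ 0.195
P(sensor drift | evidence) = 0.19074 / 0.3794 ≈ 0.503
P(control-valve sticking | evidence) = 0.00976 / 0.3794 ≈ 0.026
P(cooling blockage | evidence) = 0.0028 / 0.3794 ≈ 0.007

0.270, 0.195, 0.503, 0.026, 0.007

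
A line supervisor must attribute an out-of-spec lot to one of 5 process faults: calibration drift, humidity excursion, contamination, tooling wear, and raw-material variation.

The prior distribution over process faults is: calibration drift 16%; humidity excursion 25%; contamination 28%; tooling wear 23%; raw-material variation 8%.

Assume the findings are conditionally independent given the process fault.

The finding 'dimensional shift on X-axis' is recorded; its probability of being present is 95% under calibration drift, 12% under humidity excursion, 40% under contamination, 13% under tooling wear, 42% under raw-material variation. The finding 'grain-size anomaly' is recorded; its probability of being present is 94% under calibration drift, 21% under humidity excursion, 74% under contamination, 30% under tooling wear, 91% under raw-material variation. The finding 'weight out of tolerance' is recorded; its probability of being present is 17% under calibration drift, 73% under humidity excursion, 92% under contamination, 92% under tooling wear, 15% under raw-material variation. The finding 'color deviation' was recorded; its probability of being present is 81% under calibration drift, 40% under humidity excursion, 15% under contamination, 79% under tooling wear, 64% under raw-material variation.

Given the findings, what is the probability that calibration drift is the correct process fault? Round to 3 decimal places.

By Bayes' rule with conditional independence, the unnormalized weight for each hypothesis is prior × ∏ likelihoods:
  calibration drift: 0.16 × 0.95 × 0.94 × 0.17 × 0.81 = 0.019675
  humidity excursion: 0.25 × 0.12 × 0.21 × 0.73 × 0.40 = 0.0018396
  contamination: 0.28 × 0.40 × 0.74 × 0.92 × 0.15 = 0.011437
  tooling wear: 0.23 × 0.13 × 0.30 × 0.92 × 0.79 = 0.0065194
  raw-material variation: 0.08 × 0.42 × 0.91 × 0.15 × 0.64 = 0.0029353
Marginal likelihood of the evidence = 0.042406.
P(calibration drift | evidence) = 0.019675 / 0.042406 ≈ 0.464.

0.464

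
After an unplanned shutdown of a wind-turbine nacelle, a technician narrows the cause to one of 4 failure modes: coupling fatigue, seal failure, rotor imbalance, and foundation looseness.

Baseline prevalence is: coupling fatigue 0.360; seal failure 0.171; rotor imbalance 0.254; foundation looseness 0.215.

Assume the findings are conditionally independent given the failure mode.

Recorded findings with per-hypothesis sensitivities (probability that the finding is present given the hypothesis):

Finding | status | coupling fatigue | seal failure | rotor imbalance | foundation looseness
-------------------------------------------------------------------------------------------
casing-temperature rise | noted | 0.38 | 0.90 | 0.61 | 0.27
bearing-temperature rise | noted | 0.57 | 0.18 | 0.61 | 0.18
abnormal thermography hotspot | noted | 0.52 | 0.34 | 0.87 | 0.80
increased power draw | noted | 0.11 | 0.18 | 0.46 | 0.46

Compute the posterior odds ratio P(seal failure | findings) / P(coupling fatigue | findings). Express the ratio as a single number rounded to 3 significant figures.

Unnormalized posterior weight (prior times the finding likelihoods) for each of the two hypotheses:
  seal failure: 0.171 × 0.90 × 0.18 × 0.34 × 0.18 = 0.0016954
  coupling fatigue: 0.360 × 0.38 × 0.57 × 0.52 × 0.11 = 0.0044602
Odds(seal failure : coupling fatigue) = 0.0016954 / 0.0044602 ≈ 0.380.

0.380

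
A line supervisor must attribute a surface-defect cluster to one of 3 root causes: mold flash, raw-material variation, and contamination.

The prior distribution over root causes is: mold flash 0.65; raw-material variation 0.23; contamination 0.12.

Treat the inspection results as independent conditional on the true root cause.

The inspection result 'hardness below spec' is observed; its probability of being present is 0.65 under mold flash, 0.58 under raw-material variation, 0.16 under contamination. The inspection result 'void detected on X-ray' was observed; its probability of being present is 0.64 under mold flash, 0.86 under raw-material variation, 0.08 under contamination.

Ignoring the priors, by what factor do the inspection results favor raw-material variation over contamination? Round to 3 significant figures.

Take the product of per-inspection result likelihoods under each hypothesis, then divide.
  raw-material variation: 0.58 × 0.86 = 0.4988
  contamination: 0.16 × 0.08 = 0.0128
Bayes factor = 0.4988 / 0.0128 ≈ 39.0

39.0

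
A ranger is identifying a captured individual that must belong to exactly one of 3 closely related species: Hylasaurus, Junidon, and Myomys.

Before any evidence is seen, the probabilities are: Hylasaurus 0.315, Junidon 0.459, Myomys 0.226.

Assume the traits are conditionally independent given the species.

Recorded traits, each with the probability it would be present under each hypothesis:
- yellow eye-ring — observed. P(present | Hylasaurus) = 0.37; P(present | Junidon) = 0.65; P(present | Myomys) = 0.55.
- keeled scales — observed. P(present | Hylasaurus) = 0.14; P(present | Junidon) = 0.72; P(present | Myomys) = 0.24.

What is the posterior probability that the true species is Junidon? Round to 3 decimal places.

For each hypothesis, the unnormalized posterior weight is prior × product of the trait likelihoods:
  Hylasaurus: 0.315 × 0.37 × 0.14 = 0.016317
  Junidon: 0.459 × 0.65 × 0.72 = 0.21481
  Myomys: 0.226 × 0.55 × 0.24 = 0.029832
Normalizing constant Z = 0.016317 + 0.21481 + 0.029832 = 0.26096.
P(Junidon | evidence) = 0.21481 / 0.26096 ≈ 0.823.

0.823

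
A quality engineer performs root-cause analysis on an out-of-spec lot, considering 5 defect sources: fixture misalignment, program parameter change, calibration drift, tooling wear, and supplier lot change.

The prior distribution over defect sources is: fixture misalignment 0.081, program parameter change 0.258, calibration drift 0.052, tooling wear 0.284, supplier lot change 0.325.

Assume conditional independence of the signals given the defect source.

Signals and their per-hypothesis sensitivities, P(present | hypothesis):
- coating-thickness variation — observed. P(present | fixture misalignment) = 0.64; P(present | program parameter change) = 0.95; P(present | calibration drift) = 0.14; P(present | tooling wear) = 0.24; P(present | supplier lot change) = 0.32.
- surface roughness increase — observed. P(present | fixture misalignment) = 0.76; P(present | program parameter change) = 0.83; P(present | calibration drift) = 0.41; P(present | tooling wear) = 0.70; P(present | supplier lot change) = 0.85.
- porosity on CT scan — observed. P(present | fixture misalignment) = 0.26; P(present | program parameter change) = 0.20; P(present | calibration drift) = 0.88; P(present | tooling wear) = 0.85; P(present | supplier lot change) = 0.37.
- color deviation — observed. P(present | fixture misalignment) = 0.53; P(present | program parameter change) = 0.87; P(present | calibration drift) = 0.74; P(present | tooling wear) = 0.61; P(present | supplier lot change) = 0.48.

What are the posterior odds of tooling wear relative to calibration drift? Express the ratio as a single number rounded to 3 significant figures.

Posterior odds equal prior odds times the likelihood ratio; only the two competing hypotheses matter.
  tooling wear: 0.284 × 0.24 × 0.70 × 0.85 × 0.61 = 0.024739
  calibration drift: 0.052 × 0.14 × 0.41 × 0.88 × 0.74 = 0.0019437
Odds(tooling wear : calibration drift) = 0.024739 / 0.0019437 ≈ 12.7.

12.7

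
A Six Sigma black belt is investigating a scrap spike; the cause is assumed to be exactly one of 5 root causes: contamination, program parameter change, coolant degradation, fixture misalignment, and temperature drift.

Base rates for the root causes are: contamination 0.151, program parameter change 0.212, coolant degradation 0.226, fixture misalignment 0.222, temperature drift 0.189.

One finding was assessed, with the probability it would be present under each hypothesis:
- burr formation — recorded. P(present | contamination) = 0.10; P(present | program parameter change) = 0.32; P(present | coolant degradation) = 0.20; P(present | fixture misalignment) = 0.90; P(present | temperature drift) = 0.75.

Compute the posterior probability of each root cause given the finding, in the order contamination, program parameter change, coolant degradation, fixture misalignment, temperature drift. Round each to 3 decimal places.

0.032, 0.144, 0.096, 0.425, 0.302

For each hypothesis, the unnormalized posterior weight is prior × likelihood:
  contamination: 0.151 × 0.10 = 0.0151
  program parameter change: 0.212 × 0.32 = 0.06784
  coolant degradation: 0.226 × 0.20 = 0.0452
  fixture misalignment: 0.222 × 0.90 = 0.1998
  temperature drift: 0.189 × 0.75 = 0.14175
Marginal likelihood of the evidence = 0.46969.
P(contamination | evidence) = 0.0151 / 0.46969 ≈ 0.032
P(program parameter change | evidence) = 0.06784 / 0.46969 ≈ 0.144
P(coolant degradation | evidence) = 0.0452 / 0.46969 ≈ 0.096
P(fixture misalignment | evidence) = 0.1998 / 0.46969 ≈ 0.425
P(temperature drift | evidence) = 0.14175 / 0.46969 ≈ 0.302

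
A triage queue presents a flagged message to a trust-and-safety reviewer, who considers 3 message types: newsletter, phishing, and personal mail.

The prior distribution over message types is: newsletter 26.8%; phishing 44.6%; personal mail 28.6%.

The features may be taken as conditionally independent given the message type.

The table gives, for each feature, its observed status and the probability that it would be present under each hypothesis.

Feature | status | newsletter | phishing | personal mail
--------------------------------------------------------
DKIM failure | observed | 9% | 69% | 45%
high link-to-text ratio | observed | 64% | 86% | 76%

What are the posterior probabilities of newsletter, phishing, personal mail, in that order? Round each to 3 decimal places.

0.041, 0.700, 0.259

By Bayes' rule with conditional independence, the unnormalized weight for each hypothesis is prior × ∏ likelihoods:
  newsletter: 0.268 × 0.09 × 0.64 = 0.015437
  phishing: 0.446 × 0.69 × 0.86 = 0.26466
  personal mail: 0.286 × 0.45 × 0.76 = 0.097812
Normalizing constant Z = 0.015437 + 0.26466 + 0.097812 = 0.37791.
P(newsletter | evidence) = 0.015437 / 0.37791 ≈ 0.041
P(phishing | evidence) = 0.26466 / 0.37791 ≈ 0.700
P(personal mail | evidence) = 0.097812 / 0.37791 ≈ 0.259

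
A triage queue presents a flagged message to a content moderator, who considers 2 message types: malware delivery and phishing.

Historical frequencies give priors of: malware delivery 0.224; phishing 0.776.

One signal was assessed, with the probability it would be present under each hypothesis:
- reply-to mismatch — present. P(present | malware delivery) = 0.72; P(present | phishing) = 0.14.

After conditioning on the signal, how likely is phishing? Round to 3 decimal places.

For each hypothesis, the unnormalized posterior weight is prior × likelihood:
  malware delivery: 0.224 × 0.72 = 0.16128
  phishing: 0.776 × 0.14 = 0.10864
Normalizing constant Z = 0.16128 + 0.10864 = 0.26992.
P(phishing | evidence) = 0.10864 / 0.26992 ≈ 0.402.

0.402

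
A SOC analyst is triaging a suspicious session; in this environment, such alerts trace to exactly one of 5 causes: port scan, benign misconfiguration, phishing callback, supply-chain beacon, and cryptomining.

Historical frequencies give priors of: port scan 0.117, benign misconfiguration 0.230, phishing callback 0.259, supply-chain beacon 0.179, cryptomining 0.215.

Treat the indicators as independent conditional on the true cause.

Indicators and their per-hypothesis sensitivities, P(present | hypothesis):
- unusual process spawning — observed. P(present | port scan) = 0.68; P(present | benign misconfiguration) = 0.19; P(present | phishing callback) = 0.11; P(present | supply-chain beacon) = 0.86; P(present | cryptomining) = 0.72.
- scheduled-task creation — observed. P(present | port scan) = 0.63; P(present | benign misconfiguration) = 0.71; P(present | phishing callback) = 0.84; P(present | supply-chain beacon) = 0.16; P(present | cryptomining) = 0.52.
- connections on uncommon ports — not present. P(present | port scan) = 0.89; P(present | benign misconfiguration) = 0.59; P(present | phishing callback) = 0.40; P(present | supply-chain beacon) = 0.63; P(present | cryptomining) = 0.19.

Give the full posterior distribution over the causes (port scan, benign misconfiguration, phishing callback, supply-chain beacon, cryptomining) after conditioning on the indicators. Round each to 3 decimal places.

0.052, 0.119, 0.134, 0.085, 0.610

By Bayes' rule with conditional independence, the unnormalized weight for each hypothesis is prior × ∏ likelihoods (using 1 − P(present | H) for each absent indicator):
  port scan: 0.117 × 0.68 × 0.63 × (1 − 0.89) = 0.0055135
  benign misconfiguration: 0.230 × 0.19 × 0.71 × (1 − 0.59) = 0.012721
  phishing callback: 0.259 × 0.11 × 0.84 × (1 − 0.40) = 0.014359
  supply-chain beacon: 0.179 × 0.86 × 0.16 × (1 − 0.63) = 0.0091132
  cryptomining: 0.215 × 0.72 × 0.52 × (1 − 0.19) = 0.065202
Marginal likelihood of the evidence = 0.10691.
P(port scan | evidence) = 0.0055135 / 0.10691 ≈ 0.052
P(benign misconfiguration | evidence) = 0.012721 / 0.10691 ≈ 0.119
P(phishing callback | evidence) = 0.014359 / 0.10691 ≈ 0.134
P(supply-chain beacon | evidence) = 0.0091132 / 0.10691 ≈ 0.085
P(cryptomining | evidence) = 0.065202 / 0.10691 ≈ 0.610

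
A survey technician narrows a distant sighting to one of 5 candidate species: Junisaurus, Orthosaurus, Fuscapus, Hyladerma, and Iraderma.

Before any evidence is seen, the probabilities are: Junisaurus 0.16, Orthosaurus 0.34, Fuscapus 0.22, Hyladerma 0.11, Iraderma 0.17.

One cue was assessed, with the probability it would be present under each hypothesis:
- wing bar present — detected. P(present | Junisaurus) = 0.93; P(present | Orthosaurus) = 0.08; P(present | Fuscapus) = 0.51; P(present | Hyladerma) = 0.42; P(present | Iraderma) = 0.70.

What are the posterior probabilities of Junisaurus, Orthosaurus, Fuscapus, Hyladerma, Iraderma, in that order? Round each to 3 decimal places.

By Bayes' rule, the unnormalized weight for each hypothesis is prior × likelihood:
  Junisaurus: 0.16 × 0.93 = 0.1488
  Orthosaurus: 0.34 × 0.08 = 0.0272
  Fuscapus: 0.22 × 0.51 = 0.1122
  Hyladerma: 0.11 × 0.42 = 0.0462
  Iraderma: 0.17 × 0.70 = 0.119
Marginal likelihood of the evidence = 0.4534.
P(Junisaurus | evidence) = 0.1488 / 0.4534 ≈ 0.328
P(Orthosaurus | evidence) = 0.0272 / 0.4534 ≈ 0.060
P(Fuscapus | evidence) = 0.1122 / 0.4534 ≈ 0.247
P(Hyladerma | evidence) = 0.0462 / 0.4534 ≈ 0.102
P(Iraderma | evidence) = 0.119 / 0.4534 ≈ 0.262

0.328, 0.060, 0.247, 0.102, 0.262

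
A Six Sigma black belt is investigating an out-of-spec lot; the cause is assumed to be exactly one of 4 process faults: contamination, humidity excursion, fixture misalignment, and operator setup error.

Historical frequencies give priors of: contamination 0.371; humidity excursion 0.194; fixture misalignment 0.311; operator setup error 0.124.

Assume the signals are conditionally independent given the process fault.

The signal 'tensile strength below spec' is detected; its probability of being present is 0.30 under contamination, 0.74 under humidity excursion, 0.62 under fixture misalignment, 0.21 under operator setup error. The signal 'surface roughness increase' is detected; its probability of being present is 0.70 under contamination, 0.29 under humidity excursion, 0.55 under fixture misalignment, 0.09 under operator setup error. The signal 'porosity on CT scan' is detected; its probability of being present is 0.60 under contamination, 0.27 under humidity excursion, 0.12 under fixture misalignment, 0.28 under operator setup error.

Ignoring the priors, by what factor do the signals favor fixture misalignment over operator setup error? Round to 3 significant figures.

7.73

Take the product of per-signal likelihoods under each hypothesis, then divide.
  fixture misalignment: 0.62 × 0.55 × 0.12 = 0.04092
  operator setup error: 0.21 × 0.09 × 0.28 = 0.005292
Bayes factor = 0.04092 / 0.005292 ≈ 7.73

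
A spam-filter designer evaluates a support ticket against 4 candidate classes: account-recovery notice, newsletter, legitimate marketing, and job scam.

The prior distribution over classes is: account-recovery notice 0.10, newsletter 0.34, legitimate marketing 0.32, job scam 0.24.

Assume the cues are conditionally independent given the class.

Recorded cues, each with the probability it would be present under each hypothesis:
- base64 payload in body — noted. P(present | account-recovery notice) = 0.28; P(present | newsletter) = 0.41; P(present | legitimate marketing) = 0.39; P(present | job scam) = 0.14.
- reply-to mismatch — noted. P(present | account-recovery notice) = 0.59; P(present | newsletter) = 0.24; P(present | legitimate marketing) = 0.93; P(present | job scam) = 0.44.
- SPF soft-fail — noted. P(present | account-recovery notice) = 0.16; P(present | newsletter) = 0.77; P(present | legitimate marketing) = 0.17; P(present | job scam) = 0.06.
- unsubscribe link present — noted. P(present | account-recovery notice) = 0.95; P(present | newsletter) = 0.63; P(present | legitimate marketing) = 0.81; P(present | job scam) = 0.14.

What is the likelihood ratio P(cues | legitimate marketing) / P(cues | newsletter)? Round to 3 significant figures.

The Bayes factor is the ratio of the joint likelihoods of the cue pattern under the two hypotheses.
  legitimate marketing: 0.39 × 0.93 × 0.17 × 0.81 = 0.049944
  newsletter: 0.41 × 0.24 × 0.77 × 0.63 = 0.047734
Bayes factor = 0.049944 / 0.047734 ≈ 1.05

1.05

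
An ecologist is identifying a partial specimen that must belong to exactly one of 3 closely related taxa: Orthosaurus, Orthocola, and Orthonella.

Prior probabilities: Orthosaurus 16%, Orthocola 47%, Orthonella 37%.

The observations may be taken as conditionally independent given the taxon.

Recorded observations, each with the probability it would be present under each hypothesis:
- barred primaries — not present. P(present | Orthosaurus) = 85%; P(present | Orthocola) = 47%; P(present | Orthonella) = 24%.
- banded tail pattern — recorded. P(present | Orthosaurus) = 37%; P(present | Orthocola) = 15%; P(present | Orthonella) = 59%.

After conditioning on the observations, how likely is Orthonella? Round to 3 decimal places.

0.782

Multiply each prior by the joint likelihood of the evidence pattern (using 1 − P(present | H) for each absent observation):
  Orthosaurus: 0.16 × (1 − 0.85) × 0.37 = 0.00888
  Orthocola: 0.47 × (1 − 0.47) × 0.15 = 0.037365
  Orthonella: 0.37 × (1 − 0.24) × 0.59 = 0.16591
Normalizing constant Z = 0.00888 + 0.037365 + 0.16591 = 0.21215.
P(Orthonella | evidence) = 0.16591 / 0.21215 ≈ 0.782.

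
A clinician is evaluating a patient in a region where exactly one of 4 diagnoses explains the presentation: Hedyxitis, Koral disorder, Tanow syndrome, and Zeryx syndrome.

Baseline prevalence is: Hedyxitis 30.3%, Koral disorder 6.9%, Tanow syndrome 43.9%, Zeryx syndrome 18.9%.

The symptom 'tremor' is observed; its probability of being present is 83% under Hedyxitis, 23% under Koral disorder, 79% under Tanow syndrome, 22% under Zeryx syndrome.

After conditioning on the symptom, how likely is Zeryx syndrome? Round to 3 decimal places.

0.063

By Bayes' rule, the unnormalized weight for each hypothesis is prior × likelihood:
  Hedyxitis: 0.303 × 0.83 = 0.25149
  Koral disorder: 0.069 × 0.23 = 0.01587
  Tanow syndrome: 0.439 × 0.79 = 0.34681
  Zeryx syndrome: 0.189 × 0.22 = 0.04158
Normalizing constant Z = 0.25149 + 0.01587 + 0.34681 + 0.04158 = 0.65575.
P(Zeryx syndrome | evidence) = 0.04158 / 0.65575 ≈ 0.063.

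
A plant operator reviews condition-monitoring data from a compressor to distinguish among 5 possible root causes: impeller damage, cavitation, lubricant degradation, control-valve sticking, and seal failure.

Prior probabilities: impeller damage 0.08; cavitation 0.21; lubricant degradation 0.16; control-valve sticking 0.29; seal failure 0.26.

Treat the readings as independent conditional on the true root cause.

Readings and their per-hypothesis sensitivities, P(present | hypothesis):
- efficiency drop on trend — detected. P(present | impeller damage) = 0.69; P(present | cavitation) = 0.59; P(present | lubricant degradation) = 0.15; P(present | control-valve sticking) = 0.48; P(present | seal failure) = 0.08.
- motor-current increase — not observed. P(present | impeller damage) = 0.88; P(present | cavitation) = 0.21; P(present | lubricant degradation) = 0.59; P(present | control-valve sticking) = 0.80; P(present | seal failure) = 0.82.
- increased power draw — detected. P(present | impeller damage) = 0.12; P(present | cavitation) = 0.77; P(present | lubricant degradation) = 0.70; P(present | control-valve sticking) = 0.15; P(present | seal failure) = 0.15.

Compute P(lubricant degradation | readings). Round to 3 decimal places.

Multiply each prior by the joint likelihood of the reading pattern (using 1 − P(present | H) for each absent reading):
  impeller damage: 0.08 × 0.69 × (1 − 0.88) × 0.12 = 0.00079488
  cavitation: 0.21 × 0.59 × (1 − 0.21) × 0.77 = 0.075368
  lubricant degradation: 0.16 × 0.15 × (1 − 0.59) × 0.70 = 0.006888
  control-valve sticking: 0.29 × 0.48 × (1 − 0.80) × 0.15 = 0.004176
  seal failure: 0.26 × 0.08 × (1 − 0.82) × 0.15 = 0.0005616
Marginal likelihood of the evidence = 0.087789.
P(lubricant degradation | evidence) = 0.006888 / 0.087789 ≈ 0.078.

0.078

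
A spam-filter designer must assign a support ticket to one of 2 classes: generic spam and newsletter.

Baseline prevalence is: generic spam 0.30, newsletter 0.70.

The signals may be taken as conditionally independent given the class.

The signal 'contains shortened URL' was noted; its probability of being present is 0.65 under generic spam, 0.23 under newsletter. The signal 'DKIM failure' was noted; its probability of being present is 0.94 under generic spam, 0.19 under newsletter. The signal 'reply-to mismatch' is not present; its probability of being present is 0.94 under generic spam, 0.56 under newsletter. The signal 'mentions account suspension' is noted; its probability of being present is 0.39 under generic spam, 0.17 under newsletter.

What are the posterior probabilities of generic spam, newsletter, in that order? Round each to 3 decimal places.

0.652, 0.348

By Bayes' rule with conditional independence, the unnormalized weight for each hypothesis is prior × ∏ likelihoods (using 1 − P(present | H) for each absent signal):
  generic spam: 0.30 × 0.65 × 0.94 × (1 − 0.94) × 0.39 = 0.0042892
  newsletter: 0.70 × 0.23 × 0.19 × (1 − 0.56) × 0.17 = 0.0022881
Normalizing constant Z = 0.0042892 + 0.0022881 = 0.0065774.
P(generic spam | evidence) = 0.0042892 / 0.0065774 ≈ 0.652
P(newsletter | evidence) = 0.0022881 / 0.0065774 ≈ 0.348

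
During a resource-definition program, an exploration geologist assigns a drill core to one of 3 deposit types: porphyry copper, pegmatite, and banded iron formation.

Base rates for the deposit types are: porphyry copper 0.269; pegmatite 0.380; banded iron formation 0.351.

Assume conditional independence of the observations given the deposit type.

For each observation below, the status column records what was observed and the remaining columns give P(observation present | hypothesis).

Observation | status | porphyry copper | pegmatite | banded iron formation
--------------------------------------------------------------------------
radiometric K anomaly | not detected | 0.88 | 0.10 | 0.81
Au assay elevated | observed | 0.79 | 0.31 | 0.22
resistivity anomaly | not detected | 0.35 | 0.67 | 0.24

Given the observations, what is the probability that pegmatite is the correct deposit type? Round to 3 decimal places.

By Bayes' rule with conditional independence, the unnormalized weight for each hypothesis is prior × ∏ likelihoods (using 1 − P(present | H) for each absent observation):
  porphyry copper: 0.269 × (1 − 0.88) × 0.79 × (1 − 0.35) = 0.016576
  pegmatite: 0.380 × (1 − 0.10) × 0.31 × (1 − 0.67) = 0.034987
  banded iron formation: 0.351 × (1 − 0.81) × 0.22 × (1 − 0.24) = 0.011151
Marginal likelihood of the evidence = 0.062713.
P(pegmatite | evidence) = 0.034987 / 0.062713 ≈ 0.558.

0.558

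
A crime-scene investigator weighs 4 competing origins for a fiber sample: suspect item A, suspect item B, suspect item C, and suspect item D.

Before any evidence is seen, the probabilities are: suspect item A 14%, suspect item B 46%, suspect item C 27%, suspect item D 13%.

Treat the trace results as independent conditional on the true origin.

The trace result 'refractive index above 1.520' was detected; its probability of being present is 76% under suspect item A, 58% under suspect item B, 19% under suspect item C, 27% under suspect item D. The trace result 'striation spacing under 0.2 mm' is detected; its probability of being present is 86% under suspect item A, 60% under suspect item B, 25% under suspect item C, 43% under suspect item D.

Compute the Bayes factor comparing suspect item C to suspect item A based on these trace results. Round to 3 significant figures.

0.0727

The Bayes factor is the ratio of the joint likelihoods of the trace result pattern under the two hypotheses.
  suspect item C: 0.19 × 0.25 = 0.0475
  suspect item A: 0.76 × 0.86 = 0.6536
Bayes factor = 0.0475 / 0.6536 ≈ 0.0727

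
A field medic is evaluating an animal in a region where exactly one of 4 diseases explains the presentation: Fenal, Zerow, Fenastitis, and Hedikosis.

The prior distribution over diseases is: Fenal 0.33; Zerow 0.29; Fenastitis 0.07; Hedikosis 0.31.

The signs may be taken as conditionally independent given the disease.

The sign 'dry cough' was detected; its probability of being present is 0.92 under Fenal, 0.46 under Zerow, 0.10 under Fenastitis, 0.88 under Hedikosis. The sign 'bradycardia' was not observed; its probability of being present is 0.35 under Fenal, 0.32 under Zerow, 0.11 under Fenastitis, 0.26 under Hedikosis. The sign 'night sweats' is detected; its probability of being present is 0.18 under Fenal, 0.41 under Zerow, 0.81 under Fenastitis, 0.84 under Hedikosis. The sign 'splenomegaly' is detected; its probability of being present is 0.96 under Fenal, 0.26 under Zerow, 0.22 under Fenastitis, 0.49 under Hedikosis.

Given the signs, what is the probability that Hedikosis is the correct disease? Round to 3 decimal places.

0.649

By Bayes' rule with conditional independence, the unnormalized weight for each hypothesis is prior × ∏ likelihoods (using 1 − P(present | H) for each absent sign):
  Fenal: 0.33 × 0.92 × (1 − 0.35) × 0.18 × 0.96 = 0.0341
  Zerow: 0.29 × 0.46 × (1 − 0.32) × 0.41 × 0.26 = 0.0096699
  Fenastitis: 0.07 × 0.10 × (1 − 0.11) × 0.81 × 0.22 = 0.0011102
  Hedikosis: 0.31 × 0.88 × (1 − 0.26) × 0.84 × 0.49 = 0.083091
The unnormalized weights sum to 0.12797.
P(Hedikosis | evidence) = 0.083091 / 0.12797 ≈ 0.649.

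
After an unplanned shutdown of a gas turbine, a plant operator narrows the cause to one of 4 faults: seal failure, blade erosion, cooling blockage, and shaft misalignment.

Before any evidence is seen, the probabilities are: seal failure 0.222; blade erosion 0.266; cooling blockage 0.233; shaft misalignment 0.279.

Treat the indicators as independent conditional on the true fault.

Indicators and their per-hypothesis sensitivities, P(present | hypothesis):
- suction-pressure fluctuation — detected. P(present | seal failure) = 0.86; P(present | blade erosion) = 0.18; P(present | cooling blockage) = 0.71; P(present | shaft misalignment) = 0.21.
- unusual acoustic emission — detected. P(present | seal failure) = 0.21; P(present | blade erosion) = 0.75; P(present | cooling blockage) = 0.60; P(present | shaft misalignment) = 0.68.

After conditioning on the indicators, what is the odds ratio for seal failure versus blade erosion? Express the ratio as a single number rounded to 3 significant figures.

Unnormalized posterior weight (prior times the indicator likelihoods) for each of the two hypotheses:
  seal failure: 0.222 × 0.86 × 0.21 = 0.040093
  blade erosion: 0.266 × 0.18 × 0.75 = 0.03591
Odds(seal failure : blade erosion) = 0.040093 / 0.03591 ≈ 1.12.

1.12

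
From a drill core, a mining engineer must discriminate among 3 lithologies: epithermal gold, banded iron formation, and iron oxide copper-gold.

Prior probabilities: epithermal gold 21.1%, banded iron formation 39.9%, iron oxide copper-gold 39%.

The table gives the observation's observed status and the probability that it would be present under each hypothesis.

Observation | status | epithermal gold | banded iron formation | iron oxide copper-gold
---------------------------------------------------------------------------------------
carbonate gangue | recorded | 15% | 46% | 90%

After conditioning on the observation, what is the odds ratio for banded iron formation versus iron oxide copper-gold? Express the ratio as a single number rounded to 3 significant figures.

0.523

The normalizing constant cancels in an odds ratio, so compute prior × likelihood for the two hypotheses only:
  banded iron formation: 0.399 × 0.46 = 0.18354
  iron oxide copper-gold: 0.390 × 0.90 = 0.351
Posterior odds = 0.18354 / 0.351 ≈ 0.523.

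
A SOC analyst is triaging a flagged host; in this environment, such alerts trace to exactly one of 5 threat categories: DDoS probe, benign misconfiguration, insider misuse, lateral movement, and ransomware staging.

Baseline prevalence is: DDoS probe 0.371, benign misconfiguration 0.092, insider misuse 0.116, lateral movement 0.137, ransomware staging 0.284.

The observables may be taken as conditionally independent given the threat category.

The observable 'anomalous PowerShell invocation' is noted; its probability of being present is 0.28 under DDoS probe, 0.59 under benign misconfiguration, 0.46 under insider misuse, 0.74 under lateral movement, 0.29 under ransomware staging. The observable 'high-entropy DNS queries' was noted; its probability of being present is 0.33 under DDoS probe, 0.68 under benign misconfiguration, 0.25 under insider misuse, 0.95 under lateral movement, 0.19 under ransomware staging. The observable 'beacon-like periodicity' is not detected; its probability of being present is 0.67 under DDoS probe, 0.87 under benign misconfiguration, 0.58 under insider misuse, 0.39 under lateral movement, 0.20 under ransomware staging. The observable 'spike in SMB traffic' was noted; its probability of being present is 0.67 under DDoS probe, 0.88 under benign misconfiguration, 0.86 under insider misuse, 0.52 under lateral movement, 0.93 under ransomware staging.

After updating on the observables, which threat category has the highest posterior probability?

Multiply each prior by the joint likelihood of the observable pattern (using 1 − P(present | H) for each absent observable):
  DDoS probe: 0.371 × 0.28 × 0.33 × (1 − 0.67) × 0.67 = 0.0075794
  benign misconfiguration: 0.092 × 0.59 × 0.68 × (1 − 0.87) × 0.88 = 0.0042225
  insider misuse: 0.116 × 0.46 × 0.25 × (1 − 0.58) × 0.86 = 0.0048184
  lateral movement: 0.137 × 0.74 × 0.95 × (1 − 0.39) × 0.52 = 0.03055
  ransomware staging: 0.284 × 0.29 × 0.19 × (1 − 0.20) × 0.93 = 0.011642
Normalizing constant Z = 0.0075794 + 0.0042225 + 0.0048184 + 0.03055 + 0.011642 = 0.058813.
P(DDoS probe | evidence) ≈ 0.0075794 / 0.058813 ≈ 0.129
P(benign misconfiguration | evidence) ≈ 0.0042225 / 0.058813 ≈ 0.072
P(insider misuse | evidence) ≈ 0.0048184 / 0.058813 ≈ 0.082
P(lateral movement | evidence) ≈ 0.03055 / 0.058813 ≈ 0.519
P(ransomware staging | evidence) ≈ 0.011642 / 0.058813 ≈ 0.198
The largest is 0.519, so lateral movement is most probable.

lateral movement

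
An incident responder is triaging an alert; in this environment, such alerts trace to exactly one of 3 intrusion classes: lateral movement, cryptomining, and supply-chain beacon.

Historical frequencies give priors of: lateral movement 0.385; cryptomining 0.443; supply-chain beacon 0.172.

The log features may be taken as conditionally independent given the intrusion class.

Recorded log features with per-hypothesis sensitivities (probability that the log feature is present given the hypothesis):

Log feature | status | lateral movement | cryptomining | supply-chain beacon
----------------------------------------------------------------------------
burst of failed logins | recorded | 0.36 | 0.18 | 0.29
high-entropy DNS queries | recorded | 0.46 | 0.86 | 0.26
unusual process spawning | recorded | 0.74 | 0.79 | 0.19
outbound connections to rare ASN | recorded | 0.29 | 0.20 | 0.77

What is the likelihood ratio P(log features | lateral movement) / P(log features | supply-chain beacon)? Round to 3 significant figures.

Joint likelihood of the log feature pattern under each hypothesis:
  lateral movement: 0.36 × 0.46 × 0.74 × 0.29 = 0.035538
  supply-chain beacon: 0.29 × 0.26 × 0.19 × 0.77 = 0.011031
Bayes factor = 0.035538 / 0.011031 ≈ 3.22

3.22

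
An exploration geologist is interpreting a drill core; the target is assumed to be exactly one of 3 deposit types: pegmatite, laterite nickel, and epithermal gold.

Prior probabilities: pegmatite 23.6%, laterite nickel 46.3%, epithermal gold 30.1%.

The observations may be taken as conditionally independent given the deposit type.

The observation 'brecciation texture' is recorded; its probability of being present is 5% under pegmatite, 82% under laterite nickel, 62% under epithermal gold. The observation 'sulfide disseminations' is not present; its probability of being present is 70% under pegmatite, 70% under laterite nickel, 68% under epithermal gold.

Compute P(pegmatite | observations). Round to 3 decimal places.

0.020

For each hypothesis, the unnormalized posterior weight is prior × product of the observation likelihoods (using 1 − P(present | H) for each absent observation):
  pegmatite: 0.236 × 0.05 × (1 − 0.70) = 0.00354
  laterite nickel: 0.463 × 0.82 × (1 − 0.70) = 0.1139
  epithermal gold: 0.301 × 0.62 × (1 − 0.68) = 0.059718
Marginal likelihood of the evidence = 0.17716.
P(pegmatite | evidence) = 0.00354 / 0.17716 ≈ 0.020.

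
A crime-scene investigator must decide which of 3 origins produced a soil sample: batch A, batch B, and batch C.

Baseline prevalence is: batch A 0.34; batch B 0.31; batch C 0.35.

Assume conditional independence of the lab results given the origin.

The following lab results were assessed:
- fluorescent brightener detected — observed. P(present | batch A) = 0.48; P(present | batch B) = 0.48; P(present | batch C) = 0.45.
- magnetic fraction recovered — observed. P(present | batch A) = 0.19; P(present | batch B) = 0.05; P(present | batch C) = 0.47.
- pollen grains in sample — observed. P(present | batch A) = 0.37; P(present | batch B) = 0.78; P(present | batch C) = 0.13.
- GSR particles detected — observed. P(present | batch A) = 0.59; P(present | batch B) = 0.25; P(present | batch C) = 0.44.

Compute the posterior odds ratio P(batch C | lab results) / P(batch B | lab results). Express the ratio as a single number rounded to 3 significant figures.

The normalizing constant cancels in an odds ratio, so compute prior × likelihood for the two hypotheses only:
  batch C: 0.35 × 0.45 × 0.47 × 0.13 × 0.44 = 0.0042342
  batch B: 0.31 × 0.48 × 0.05 × 0.78 × 0.25 = 0.0014508
Odds(batch C : batch B) = 0.0042342 / 0.0014508 ≈ 2.92.

2.92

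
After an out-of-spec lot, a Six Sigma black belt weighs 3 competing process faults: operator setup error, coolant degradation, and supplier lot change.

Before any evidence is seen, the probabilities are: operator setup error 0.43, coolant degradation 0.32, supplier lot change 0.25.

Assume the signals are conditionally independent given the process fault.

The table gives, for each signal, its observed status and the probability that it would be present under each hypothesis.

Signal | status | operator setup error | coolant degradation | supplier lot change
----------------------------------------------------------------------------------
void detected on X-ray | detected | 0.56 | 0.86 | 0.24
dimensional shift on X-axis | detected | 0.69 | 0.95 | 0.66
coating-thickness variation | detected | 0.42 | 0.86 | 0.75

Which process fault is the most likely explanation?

Multiply each prior by the joint likelihood of the signal pattern:
  operator setup error: 0.43 × 0.56 × 0.69 × 0.42 = 0.069784
  coolant degradation: 0.32 × 0.86 × 0.95 × 0.86 = 0.22484
  supplier lot change: 0.25 × 0.24 × 0.66 × 0.75 = 0.0297
The unnormalized weights sum to 0.32432.
P(operator setup error | evidence) ≈ 0.069784 / 0.32432 ≈ 0.215
P(coolant degradation | evidence) ≈ 0.22484 / 0.32432 ≈ 0.693
P(supplier lot change | evidence) ≈ 0.0297 / 0.32432 ≈ 0.092
The largest is 0.693, so coolant degradation is most probable.

coolant degradation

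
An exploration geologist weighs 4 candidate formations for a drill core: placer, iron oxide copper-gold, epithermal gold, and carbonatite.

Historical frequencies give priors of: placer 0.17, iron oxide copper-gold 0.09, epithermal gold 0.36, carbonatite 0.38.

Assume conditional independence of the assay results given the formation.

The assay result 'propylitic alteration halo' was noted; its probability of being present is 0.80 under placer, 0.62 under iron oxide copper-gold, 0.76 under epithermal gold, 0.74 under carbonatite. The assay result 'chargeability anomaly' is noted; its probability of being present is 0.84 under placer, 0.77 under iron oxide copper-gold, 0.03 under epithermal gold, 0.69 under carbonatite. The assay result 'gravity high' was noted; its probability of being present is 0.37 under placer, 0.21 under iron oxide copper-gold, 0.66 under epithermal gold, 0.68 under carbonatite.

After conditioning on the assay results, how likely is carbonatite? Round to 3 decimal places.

0.699

Multiply each prior by the joint likelihood of the assay result pattern:
  placer: 0.17 × 0.80 × 0.84 × 0.37 = 0.042269
  iron oxide copper-gold: 0.09 × 0.62 × 0.77 × 0.21 = 0.0090229
  epithermal gold: 0.36 × 0.76 × 0.03 × 0.66 = 0.0054173
  carbonatite: 0.38 × 0.74 × 0.69 × 0.68 = 0.13194
Normalizing constant Z = 0.042269 + 0.0090229 + 0.0054173 + 0.13194 = 0.18865.
P(carbonatite | evidence) = 0.13194 / 0.18865 ≈ 0.699.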